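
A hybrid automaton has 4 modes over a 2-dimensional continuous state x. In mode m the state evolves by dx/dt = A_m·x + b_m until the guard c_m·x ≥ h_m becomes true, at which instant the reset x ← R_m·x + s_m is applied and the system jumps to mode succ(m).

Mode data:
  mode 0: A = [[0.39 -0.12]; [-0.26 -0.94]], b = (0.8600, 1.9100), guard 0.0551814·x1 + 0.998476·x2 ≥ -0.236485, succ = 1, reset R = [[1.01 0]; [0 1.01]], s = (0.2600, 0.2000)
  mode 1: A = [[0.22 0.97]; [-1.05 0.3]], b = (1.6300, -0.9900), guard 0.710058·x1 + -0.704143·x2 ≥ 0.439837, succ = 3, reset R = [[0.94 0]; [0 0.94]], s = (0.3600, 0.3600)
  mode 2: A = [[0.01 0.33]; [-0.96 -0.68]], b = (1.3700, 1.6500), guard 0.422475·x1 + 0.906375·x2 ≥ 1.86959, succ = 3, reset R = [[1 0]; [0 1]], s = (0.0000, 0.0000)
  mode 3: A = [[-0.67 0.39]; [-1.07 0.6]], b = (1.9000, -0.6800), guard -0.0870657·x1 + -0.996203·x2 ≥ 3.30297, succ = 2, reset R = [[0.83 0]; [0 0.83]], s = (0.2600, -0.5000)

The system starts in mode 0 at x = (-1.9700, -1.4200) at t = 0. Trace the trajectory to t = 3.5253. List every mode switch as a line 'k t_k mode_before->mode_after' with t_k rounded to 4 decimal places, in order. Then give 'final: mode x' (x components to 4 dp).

1 0.4153 0->1
2 1.6575 1->3
3 2.9188 3->2
final: 2 1.7127 -2.1399

Mode 0: guard c·x = -0.2365 hit at Δt = 0.4153 (t = 0.4153), x⁻ = (-1.8880, -0.1325) → reset → x⁺ = (-1.6469, 0.0662), jump to mode 1
Mode 1: guard c·x = 0.4398 hit at Δt = 1.2422 (t = 1.6575), x⁻ = (0.3672, -0.2543) → reset → x⁺ = (0.7052, 0.1209), jump to mode 3
Mode 3: guard c·x = 3.3030 hit at Δt = 1.2613 (t = 2.9188), x⁻ = (1.3865, -3.4367) → reset → x⁺ = (1.4108, -3.3525), jump to mode 2
Mode 2: flow for 0.6065 to horizon, guard not reached → x = (1.7127, -2.1399)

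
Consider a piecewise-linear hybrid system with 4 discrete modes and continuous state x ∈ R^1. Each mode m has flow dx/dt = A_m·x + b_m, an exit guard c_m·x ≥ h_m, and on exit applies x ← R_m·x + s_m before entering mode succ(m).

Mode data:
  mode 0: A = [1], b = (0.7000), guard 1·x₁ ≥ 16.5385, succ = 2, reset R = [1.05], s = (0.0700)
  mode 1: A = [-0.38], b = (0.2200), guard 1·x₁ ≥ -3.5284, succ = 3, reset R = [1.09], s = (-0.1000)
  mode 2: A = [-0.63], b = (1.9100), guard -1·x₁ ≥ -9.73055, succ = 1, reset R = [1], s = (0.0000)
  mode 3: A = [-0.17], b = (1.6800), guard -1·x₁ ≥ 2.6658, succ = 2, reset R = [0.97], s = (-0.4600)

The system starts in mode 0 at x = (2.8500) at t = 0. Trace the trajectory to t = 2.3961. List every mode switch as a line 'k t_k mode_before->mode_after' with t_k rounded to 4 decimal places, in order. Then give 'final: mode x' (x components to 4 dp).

1 1.5802 0->2
final: 2 11.6464

Mode 0: guard c·x = 16.5385 hit at Δt = 1.5802 (t = 1.5802), x⁻ = (16.5385) → reset → x⁺ = (17.4354), jump to mode 2
Mode 2: flow for 0.8159 to horizon, guard not reached → x = (11.6464)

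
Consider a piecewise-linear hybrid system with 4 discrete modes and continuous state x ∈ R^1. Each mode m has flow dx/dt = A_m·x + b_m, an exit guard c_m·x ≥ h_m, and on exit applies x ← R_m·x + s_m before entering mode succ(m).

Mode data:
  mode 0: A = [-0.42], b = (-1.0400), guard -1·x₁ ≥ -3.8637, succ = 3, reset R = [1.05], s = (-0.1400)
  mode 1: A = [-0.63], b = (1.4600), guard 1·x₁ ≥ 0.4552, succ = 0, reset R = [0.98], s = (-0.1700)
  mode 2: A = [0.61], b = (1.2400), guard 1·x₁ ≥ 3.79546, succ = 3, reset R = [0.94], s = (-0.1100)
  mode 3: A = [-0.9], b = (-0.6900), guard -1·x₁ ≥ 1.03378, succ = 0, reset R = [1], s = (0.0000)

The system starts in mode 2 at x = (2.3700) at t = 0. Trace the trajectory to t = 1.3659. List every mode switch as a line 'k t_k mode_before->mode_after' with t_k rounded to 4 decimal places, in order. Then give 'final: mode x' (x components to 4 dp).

Mode 2: guard c·x = 3.7955 hit at Δt = 0.4598 (t = 0.4598), x⁻ = (3.7955) → reset → x⁺ = (3.4577), jump to mode 3
Mode 3: flow for 0.9061 to horizon, guard not reached → x = (1.1023)

1 0.4598 2->3
final: 3 1.1023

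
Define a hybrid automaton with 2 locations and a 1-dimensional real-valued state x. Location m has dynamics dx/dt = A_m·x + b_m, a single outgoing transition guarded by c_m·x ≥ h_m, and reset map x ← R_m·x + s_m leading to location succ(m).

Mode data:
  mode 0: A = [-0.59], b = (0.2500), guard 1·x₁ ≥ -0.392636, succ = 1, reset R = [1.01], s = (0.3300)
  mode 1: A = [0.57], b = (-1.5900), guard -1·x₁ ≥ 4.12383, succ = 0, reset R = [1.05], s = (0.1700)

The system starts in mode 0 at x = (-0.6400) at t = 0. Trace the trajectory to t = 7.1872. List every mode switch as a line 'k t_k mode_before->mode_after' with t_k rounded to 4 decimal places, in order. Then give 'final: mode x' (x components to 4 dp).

1 0.4486 0->1
2 1.9995 1->0
3 4.9239 0->1
4 6.4748 1->0
final: 0 -2.5871

Mode 0: guard c·x = -0.3926 hit at Δt = 0.4486 (t = 0.4486), x⁻ = (-0.3926) → reset → x⁺ = (-0.0666), jump to mode 1
Mode 1: guard c·x = 4.1238 hit at Δt = 1.5509 (t = 1.9995), x⁻ = (-4.1238) → reset → x⁺ = (-4.1600), jump to mode 0
Mode 0: guard c·x = -0.3926 hit at Δt = 2.9244 (t = 4.9239), x⁻ = (-0.3926) → reset → x⁺ = (-0.0666), jump to mode 1
Mode 1: guard c·x = 4.1238 hit at Δt = 1.5509 (t = 6.4748), x⁻ = (-4.1238) → reset → x⁺ = (-4.1600), jump to mode 0
Mode 0: flow for 0.7124 to horizon, guard not reached → x = (-2.5871)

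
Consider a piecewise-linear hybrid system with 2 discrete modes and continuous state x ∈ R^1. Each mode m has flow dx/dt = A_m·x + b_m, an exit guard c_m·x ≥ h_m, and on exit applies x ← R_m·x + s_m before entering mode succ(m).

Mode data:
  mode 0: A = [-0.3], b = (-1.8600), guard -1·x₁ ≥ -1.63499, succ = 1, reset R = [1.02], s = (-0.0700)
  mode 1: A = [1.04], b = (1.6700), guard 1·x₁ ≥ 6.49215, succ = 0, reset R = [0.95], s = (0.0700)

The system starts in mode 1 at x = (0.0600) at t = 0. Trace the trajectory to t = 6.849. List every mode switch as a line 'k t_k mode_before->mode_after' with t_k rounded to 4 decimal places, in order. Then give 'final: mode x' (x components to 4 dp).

1 1.5205 1->0
2 3.0609 0->1
3 3.9526 1->0
4 5.4930 0->1
5 6.3847 1->0
final: 0 4.6204

Mode 1: guard c·x = 6.4921 hit at Δt = 1.5205 (t = 1.5205), x⁻ = (6.4922) → reset → x⁺ = (6.2375), jump to mode 0
Mode 0: guard c·x = -1.6350 hit at Δt = 1.5404 (t = 3.0609), x⁻ = (1.6350) → reset → x⁺ = (1.5977), jump to mode 1
Mode 1: guard c·x = 6.4921 hit at Δt = 0.8917 (t = 3.9526), x⁻ = (6.4922) → reset → x⁺ = (6.2375), jump to mode 0
Mode 0: guard c·x = -1.6350 hit at Δt = 1.5404 (t = 5.4930), x⁻ = (1.6350) → reset → x⁺ = (1.5977), jump to mode 1
Mode 1: guard c·x = 6.4921 hit at Δt = 0.8917 (t = 6.3847), x⁻ = (6.4922) → reset → x⁺ = (6.2375), jump to mode 0
Mode 0: flow for 0.4643 to horizon, guard not reached → x = (4.6204)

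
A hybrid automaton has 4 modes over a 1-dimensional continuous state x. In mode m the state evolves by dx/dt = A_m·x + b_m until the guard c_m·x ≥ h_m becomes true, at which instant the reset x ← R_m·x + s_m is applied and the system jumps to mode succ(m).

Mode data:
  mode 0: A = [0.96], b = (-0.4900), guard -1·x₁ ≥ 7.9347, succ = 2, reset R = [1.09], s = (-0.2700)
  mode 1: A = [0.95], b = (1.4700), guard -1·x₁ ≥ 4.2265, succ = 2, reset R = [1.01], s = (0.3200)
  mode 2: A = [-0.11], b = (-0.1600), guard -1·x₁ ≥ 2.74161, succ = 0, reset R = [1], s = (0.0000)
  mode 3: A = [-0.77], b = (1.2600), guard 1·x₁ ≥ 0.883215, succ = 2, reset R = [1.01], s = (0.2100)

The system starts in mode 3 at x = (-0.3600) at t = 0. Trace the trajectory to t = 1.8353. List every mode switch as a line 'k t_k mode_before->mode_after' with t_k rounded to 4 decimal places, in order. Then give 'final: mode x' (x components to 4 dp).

1 1.2660 3->2
final: 2 0.9469

Mode 3: guard c·x = 0.8832 hit at Δt = 1.2660 (t = 1.2660), x⁻ = (0.8832) → reset → x⁺ = (1.1020), jump to mode 2
Mode 2: flow for 0.5693 to horizon, guard not reached → x = (0.9469)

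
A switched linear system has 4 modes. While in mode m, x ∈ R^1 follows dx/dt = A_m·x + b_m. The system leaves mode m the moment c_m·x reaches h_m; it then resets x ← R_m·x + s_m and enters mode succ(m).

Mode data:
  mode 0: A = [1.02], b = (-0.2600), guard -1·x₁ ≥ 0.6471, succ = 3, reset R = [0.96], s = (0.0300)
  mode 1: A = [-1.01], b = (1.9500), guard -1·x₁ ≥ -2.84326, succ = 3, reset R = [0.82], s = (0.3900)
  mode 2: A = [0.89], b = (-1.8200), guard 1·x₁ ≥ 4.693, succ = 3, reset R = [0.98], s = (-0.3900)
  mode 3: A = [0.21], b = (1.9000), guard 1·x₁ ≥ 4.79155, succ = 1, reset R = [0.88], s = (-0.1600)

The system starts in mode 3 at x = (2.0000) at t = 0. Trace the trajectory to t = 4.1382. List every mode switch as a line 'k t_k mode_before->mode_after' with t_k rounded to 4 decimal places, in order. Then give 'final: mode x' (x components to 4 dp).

Mode 3: guard c·x = 4.7915 hit at Δt = 1.0728 (t = 1.0728), x⁻ = (4.7915) → reset → x⁺ = (4.0566), jump to mode 1
Mode 1: guard c·x = -2.8433 hit at Δt = 0.8373 (t = 1.9101), x⁻ = (2.8433) → reset → x⁺ = (2.7215), jump to mode 3
Mode 3: guard c·x = 4.7915 hit at Δt = 0.7716 (t = 2.6817), x⁻ = (4.7915) → reset → x⁺ = (4.0566), jump to mode 1
Mode 1: guard c·x = -2.8433 hit at Δt = 0.8373 (t = 3.5190), x⁻ = (2.8433) → reset → x⁺ = (2.7215), jump to mode 3
Mode 3: flow for 0.6192 to horizon, guard not reached → x = (4.3559)

1 1.0728 3->1
2 1.9101 1->3
3 2.6817 3->1
4 3.5190 1->3
final: 3 4.3559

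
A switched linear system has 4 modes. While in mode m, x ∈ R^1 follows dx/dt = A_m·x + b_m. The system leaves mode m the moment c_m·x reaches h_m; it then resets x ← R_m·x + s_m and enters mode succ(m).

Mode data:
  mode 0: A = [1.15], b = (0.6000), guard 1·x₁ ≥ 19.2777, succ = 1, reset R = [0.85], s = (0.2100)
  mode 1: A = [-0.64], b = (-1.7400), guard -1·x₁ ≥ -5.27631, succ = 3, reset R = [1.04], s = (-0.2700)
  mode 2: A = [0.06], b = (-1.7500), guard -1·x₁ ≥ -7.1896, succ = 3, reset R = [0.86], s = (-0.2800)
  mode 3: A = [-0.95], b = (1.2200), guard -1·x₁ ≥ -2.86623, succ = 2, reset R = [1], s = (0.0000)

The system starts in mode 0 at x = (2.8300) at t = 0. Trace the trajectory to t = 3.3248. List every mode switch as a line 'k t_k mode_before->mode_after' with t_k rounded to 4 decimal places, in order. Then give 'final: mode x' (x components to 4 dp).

1 1.5445 0->1
2 2.9227 1->3
final: 3 3.9686

Mode 0: guard c·x = 19.2777 hit at Δt = 1.5445 (t = 1.5445), x⁻ = (19.2777) → reset → x⁺ = (16.5960), jump to mode 1
Mode 1: guard c·x = -5.2763 hit at Δt = 1.3782 (t = 2.9227), x⁻ = (5.2763) → reset → x⁺ = (5.2174), jump to mode 3
Mode 3: flow for 0.4021 to horizon, guard not reached → x = (3.9686)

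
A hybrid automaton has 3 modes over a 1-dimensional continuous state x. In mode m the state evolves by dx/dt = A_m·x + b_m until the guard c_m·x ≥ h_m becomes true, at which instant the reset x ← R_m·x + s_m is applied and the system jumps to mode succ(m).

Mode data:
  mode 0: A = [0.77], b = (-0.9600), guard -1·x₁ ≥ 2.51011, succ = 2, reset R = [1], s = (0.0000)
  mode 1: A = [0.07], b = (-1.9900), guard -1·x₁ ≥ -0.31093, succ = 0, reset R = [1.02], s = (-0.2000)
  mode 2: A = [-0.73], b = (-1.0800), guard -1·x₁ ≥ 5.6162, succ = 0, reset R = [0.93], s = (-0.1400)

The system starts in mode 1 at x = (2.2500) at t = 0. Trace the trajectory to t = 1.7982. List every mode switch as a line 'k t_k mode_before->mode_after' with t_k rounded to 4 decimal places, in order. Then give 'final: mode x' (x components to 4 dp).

1 1.0208 1->0
final: 0 -0.8086

Mode 1: guard c·x = -0.3109 hit at Δt = 1.0208 (t = 1.0208), x⁻ = (0.3109) → reset → x⁺ = (0.1171), jump to mode 0
Mode 0: flow for 0.7774 to horizon, guard not reached → x = (-0.8086)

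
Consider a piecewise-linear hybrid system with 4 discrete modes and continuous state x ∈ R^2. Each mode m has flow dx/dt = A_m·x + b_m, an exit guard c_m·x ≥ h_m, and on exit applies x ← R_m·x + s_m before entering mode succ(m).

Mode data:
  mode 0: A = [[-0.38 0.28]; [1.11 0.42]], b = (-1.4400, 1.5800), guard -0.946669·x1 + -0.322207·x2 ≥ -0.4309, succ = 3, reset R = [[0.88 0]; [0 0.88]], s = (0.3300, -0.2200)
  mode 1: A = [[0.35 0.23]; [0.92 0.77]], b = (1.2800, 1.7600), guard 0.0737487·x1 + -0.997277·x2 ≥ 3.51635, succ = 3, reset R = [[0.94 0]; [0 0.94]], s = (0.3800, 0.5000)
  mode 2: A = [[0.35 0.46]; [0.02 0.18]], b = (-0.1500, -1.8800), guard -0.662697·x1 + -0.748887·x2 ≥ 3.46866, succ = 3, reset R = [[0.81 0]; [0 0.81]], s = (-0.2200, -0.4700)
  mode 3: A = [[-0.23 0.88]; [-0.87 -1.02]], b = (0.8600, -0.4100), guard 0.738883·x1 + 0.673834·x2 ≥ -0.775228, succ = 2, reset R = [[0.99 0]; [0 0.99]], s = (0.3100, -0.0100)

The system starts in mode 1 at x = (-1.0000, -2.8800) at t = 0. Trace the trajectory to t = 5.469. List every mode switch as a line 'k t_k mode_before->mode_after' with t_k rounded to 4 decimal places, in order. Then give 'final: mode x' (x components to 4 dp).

Mode 1: guard c·x = 3.5164 hit at Δt = 0.4480 (t = 0.4480), x⁻ = (-0.9070, -3.5930) → reset → x⁺ = (-0.4726, -2.8774), jump to mode 3
Mode 3: guard c·x = -0.7752 hit at Δt = 1.4516 (t = 1.8996), x⁻ = (-0.6744, -0.4110) → reset → x⁺ = (-0.3576, -0.4169), jump to mode 2
Mode 2: guard c·x = 3.4687 hit at Δt = 1.1826 (t = 3.0822), x⁻ = (-1.8247, -3.0171) → reset → x⁺ = (-1.6980, -2.9138), jump to mode 3
Mode 3: guard c·x = -0.7752 hit at Δt = 1.4488 (t = 4.5310), x⁻ = (-1.1289, 0.0874) → reset → x⁺ = (-0.8076, 0.0766), jump to mode 2
Mode 2: flow for 0.9380 to horizon, guard not reached → x = (-1.7004, -1.8538)

1 0.4480 1->3
2 1.8996 3->2
3 3.0822 2->3
4 4.5310 3->2
final: 2 -1.7004 -1.8538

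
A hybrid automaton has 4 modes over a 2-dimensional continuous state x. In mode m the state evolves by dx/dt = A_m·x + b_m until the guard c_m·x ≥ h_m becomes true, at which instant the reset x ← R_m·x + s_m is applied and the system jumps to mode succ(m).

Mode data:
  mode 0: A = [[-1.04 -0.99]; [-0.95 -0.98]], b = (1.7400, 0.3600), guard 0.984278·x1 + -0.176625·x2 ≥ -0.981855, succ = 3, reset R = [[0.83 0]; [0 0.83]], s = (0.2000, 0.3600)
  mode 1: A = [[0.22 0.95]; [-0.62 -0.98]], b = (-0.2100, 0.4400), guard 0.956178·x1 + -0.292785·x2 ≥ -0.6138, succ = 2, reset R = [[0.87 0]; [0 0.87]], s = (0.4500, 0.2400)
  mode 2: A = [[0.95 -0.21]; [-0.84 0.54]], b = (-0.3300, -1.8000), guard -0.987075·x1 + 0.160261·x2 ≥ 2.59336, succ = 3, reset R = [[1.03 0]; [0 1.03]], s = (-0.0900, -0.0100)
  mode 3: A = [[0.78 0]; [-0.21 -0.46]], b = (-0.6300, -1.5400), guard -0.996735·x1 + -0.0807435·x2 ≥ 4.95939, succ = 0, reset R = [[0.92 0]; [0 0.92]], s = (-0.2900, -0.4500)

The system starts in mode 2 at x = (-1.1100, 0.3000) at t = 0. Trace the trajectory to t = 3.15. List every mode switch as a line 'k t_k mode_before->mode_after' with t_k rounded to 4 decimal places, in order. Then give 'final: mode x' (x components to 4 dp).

Mode 2: guard c·x = 2.5934 hit at Δt = 0.7310 (t = 0.7310), x⁻ = (-2.6060, 0.1315) → reset → x⁺ = (-2.7742, 0.1254), jump to mode 3
Mode 3: guard c·x = 4.9594 hit at Δt = 0.6089 (t = 1.3399), x⁻ = (-4.9516, -0.2962) → reset → x⁺ = (-4.8455, -0.7225), jump to mode 0
Mode 0: guard c·x = -0.9819 hit at Δt = 1.2991 (t = 2.6390), x⁻ = (-0.7595, 1.3264) → reset → x⁺ = (-0.4304, 1.4609), jump to mode 3
Mode 3: flow for 0.5110 to horizon, guard not reached → x = (-1.0367, 0.5230)

1 0.7310 2->3
2 1.3399 3->0
3 2.6390 0->3
final: 3 -1.0367 0.5230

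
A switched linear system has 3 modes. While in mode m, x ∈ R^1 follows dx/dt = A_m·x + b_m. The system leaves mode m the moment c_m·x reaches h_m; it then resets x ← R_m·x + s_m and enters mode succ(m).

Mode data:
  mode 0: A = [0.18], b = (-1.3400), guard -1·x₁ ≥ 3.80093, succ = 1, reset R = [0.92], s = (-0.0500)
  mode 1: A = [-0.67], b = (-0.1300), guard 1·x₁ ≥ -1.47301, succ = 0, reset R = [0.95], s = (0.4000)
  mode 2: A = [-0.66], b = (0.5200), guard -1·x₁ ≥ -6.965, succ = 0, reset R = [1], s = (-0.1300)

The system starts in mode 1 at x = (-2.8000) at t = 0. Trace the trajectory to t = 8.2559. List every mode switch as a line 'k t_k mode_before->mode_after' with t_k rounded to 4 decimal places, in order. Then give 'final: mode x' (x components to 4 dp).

Mode 1: guard c·x = -1.4730 hit at Δt = 1.0623 (t = 1.0623), x⁻ = (-1.4730) → reset → x⁺ = (-0.9994), jump to mode 0
Mode 0: guard c·x = 3.8009 hit at Δt = 1.5918 (t = 2.6541), x⁻ = (-3.8009) → reset → x⁺ = (-3.5469), jump to mode 1
Mode 1: guard c·x = -1.4730 hit at Δt = 1.4384 (t = 4.0925), x⁻ = (-1.4730) → reset → x⁺ = (-0.9994), jump to mode 0
Mode 0: guard c·x = 3.8009 hit at Δt = 1.5918 (t = 5.6843), x⁻ = (-3.8009) → reset → x⁺ = (-3.5469), jump to mode 1
Mode 1: guard c·x = -1.4730 hit at Δt = 1.4384 (t = 7.1227), x⁻ = (-1.4730) → reset → x⁺ = (-0.9994), jump to mode 0
Mode 0: flow for 1.1332 to horizon, guard not reached → x = (-2.9099)

1 1.0623 1->0
2 2.6541 0->1
3 4.0925 1->0
4 5.6843 0->1
5 7.1227 1->0
final: 0 -2.9099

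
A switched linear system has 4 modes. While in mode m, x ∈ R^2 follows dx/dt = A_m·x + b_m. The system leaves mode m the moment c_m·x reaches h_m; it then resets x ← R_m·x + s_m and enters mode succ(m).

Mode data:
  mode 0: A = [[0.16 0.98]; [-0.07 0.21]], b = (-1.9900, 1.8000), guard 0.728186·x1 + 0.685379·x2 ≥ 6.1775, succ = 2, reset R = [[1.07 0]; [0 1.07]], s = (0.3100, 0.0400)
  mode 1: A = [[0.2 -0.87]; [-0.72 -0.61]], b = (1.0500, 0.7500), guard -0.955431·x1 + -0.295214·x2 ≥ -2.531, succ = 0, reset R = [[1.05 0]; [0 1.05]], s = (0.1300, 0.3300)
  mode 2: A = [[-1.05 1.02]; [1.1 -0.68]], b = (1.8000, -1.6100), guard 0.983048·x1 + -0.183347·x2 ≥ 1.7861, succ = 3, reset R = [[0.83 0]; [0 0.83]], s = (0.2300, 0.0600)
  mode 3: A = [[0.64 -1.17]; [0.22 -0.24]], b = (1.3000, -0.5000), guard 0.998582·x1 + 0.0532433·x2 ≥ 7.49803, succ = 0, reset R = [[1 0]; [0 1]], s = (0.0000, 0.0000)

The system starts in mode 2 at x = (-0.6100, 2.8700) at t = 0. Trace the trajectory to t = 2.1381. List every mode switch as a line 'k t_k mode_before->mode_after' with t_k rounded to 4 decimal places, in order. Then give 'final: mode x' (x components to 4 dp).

Mode 2: guard c·x = 1.7861 hit at Δt = 1.1391 (t = 1.1391), x⁻ = (2.0309, 1.1475) → reset → x⁺ = (1.9157, 1.0124), jump to mode 3
Mode 3: flow for 0.9990 to horizon, guard not reached → x = (3.9312, 0.9087)

1 1.1391 2->3
final: 3 3.9312 0.9087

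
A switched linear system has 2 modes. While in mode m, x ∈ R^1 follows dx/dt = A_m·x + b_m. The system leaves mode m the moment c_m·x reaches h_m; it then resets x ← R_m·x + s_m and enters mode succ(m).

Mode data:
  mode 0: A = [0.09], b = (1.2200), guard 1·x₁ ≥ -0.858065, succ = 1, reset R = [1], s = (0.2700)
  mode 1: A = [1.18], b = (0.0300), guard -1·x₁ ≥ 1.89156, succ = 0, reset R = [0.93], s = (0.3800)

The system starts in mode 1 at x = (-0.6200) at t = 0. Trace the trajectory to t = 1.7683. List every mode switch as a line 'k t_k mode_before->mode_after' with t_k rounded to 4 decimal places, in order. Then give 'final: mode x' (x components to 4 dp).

Mode 1: guard c·x = 1.8916 hit at Δt = 0.9693 (t = 0.9693), x⁻ = (-1.8916) → reset → x⁺ = (-1.3792), jump to mode 0
Mode 0: guard c·x = -0.8581 hit at Δt = 0.4656 (t = 1.4349), x⁻ = (-0.8581) → reset → x⁺ = (-0.5881), jump to mode 1
Mode 1: flow for 0.3334 to horizon, guard not reached → x = (-0.8593)

1 0.9693 1->0
2 1.4349 0->1
final: 1 -0.8593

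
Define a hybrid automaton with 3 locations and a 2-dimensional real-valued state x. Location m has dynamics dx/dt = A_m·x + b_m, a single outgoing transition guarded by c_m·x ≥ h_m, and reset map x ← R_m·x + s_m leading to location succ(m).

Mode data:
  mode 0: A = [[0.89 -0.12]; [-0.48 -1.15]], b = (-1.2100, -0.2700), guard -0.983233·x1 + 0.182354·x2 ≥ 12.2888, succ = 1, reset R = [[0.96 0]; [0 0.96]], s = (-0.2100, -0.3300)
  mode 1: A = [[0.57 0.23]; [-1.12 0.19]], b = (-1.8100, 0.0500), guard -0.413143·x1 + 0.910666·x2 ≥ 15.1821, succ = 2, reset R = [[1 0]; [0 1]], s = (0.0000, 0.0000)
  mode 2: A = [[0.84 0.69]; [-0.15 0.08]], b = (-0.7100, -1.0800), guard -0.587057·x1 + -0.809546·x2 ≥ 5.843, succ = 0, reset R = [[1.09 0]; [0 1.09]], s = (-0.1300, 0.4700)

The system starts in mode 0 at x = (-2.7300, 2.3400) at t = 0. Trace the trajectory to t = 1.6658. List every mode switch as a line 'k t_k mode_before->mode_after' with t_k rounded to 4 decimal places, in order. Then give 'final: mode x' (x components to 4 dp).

1 1.2761 0->1
final: 1 -14.8920 8.5673

Mode 0: guard c·x = 12.2888 hit at Δt = 1.2761 (t = 1.2761), x⁻ = (-11.9797, 2.7967) → reset → x⁺ = (-11.7105, 2.3548), jump to mode 1
Mode 1: flow for 0.3897 to horizon, guard not reached → x = (-14.8920, 8.5673)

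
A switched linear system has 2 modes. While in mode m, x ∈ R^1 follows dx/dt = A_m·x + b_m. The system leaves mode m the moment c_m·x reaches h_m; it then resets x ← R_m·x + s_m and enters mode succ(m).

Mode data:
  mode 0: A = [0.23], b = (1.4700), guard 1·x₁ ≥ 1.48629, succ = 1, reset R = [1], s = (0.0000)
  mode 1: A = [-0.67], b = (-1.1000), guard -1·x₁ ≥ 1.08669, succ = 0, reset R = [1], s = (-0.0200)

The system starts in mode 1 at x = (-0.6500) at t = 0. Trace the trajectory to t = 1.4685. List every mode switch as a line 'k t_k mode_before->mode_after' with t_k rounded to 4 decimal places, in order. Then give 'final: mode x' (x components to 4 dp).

1 0.8662 1->0
final: 0 -0.3215

Mode 1: guard c·x = 1.0867 hit at Δt = 0.8662 (t = 0.8662), x⁻ = (-1.0867) → reset → x⁺ = (-1.1067), jump to mode 0
Mode 0: flow for 0.6023 to horizon, guard not reached → x = (-0.3215)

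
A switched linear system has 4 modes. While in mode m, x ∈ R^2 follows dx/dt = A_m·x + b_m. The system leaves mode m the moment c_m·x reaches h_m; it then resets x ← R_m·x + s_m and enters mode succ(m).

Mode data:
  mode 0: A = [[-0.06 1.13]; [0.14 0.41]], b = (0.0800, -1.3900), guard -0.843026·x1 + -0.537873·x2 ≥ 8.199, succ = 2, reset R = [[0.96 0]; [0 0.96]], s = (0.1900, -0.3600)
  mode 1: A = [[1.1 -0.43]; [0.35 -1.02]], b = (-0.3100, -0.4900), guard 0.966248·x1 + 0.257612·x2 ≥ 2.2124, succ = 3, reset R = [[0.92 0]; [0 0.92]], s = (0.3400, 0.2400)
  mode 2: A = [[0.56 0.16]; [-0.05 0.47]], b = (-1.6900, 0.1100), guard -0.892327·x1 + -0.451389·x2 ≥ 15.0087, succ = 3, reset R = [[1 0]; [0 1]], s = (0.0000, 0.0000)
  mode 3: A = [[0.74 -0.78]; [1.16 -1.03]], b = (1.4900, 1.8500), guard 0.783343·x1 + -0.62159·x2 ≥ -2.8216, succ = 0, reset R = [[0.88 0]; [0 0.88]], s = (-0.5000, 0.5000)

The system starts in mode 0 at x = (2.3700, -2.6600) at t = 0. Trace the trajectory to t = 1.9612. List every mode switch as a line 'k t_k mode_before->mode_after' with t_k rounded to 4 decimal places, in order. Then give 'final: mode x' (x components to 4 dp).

1 1.4057 0->2
final: 2 -8.2160 -9.5181

Mode 0: guard c·x = 8.1990 hit at Δt = 1.4057 (t = 1.4057), x⁻ = (-4.9562, -7.4754) → reset → x⁺ = (-4.5679, -7.5364), jump to mode 2
Mode 2: flow for 0.5555 to horizon, guard not reached → x = (-8.2160, -9.5181)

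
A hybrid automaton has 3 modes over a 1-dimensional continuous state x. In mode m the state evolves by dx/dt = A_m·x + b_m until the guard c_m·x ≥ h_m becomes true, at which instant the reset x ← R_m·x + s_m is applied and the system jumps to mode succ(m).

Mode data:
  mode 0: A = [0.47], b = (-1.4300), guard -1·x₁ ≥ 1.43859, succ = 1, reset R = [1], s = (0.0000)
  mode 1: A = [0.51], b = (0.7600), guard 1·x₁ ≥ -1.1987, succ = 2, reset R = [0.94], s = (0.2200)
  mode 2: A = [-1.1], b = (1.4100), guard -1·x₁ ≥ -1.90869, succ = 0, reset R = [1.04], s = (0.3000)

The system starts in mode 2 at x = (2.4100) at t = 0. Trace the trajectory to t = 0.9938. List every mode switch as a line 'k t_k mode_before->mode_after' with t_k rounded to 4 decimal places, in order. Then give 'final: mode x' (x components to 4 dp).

Mode 2: guard c·x = -1.9087 hit at Δt = 0.5342 (t = 0.5342), x⁻ = (1.9087) → reset → x⁺ = (2.2850), jump to mode 0
Mode 0: flow for 0.4596 to horizon, guard not reached → x = (2.1024)

1 0.5342 2->0
final: 0 2.1024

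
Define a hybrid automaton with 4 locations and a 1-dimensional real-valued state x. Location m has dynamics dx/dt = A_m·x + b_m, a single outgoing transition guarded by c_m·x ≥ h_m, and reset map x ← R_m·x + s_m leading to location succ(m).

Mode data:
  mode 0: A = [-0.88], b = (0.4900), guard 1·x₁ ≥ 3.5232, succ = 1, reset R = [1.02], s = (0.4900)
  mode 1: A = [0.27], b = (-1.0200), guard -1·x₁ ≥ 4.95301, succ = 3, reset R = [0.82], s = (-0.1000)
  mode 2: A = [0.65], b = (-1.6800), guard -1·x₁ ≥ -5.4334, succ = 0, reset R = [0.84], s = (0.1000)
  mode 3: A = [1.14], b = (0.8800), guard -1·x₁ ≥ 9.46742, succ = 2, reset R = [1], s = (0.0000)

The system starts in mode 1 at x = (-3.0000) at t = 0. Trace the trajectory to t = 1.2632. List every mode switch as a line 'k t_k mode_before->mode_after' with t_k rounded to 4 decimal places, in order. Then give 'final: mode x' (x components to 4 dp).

Mode 1: guard c·x = 4.9530 hit at Δt = 0.9378 (t = 0.9378), x⁻ = (-4.9530) → reset → x⁺ = (-4.1615), jump to mode 3
Mode 3: flow for 0.3254 to horizon, guard not reached → x = (-5.6838)

1 0.9378 1->3
final: 3 -5.6838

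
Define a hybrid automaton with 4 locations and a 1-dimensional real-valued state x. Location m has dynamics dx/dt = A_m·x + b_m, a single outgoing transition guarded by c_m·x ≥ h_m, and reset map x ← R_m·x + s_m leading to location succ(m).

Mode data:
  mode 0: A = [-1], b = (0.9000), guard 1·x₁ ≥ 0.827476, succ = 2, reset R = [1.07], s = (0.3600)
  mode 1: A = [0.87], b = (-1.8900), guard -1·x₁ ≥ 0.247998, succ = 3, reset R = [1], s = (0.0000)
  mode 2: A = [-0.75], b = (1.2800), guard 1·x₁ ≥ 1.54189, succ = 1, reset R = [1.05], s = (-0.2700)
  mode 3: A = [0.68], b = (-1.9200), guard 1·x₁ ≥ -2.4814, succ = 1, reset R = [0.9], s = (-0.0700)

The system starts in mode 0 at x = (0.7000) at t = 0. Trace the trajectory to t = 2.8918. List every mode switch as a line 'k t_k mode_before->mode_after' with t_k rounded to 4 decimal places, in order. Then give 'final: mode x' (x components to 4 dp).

1 1.0144 0->2
2 2.3869 2->1
final: 1 0.8948

Mode 0: guard c·x = 0.8275 hit at Δt = 1.0144 (t = 1.0144), x⁻ = (0.8275) → reset → x⁺ = (1.2454), jump to mode 2
Mode 2: guard c·x = 1.5419 hit at Δt = 1.3725 (t = 2.3869), x⁻ = (1.5419) → reset → x⁺ = (1.3490), jump to mode 1
Mode 1: flow for 0.5049 to horizon, guard not reached → x = (0.8948)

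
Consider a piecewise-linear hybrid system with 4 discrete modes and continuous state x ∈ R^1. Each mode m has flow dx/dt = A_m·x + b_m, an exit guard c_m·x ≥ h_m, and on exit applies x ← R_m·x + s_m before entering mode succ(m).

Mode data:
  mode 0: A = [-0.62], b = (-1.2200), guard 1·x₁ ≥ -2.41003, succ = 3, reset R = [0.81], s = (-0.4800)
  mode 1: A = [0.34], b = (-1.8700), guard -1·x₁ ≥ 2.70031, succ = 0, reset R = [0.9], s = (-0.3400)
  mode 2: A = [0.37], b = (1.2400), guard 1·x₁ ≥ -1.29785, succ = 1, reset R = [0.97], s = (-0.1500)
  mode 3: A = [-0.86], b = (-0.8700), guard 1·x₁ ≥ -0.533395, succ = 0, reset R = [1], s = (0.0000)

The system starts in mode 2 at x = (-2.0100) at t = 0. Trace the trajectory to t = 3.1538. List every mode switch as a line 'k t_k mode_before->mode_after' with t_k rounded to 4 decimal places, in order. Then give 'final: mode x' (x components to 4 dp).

1 1.1510 2->1
2 1.6550 1->0
3 2.6160 0->3
final: 3 -1.9061

Mode 2: guard c·x = -1.2978 hit at Δt = 1.1510 (t = 1.1510), x⁻ = (-1.2978) → reset → x⁺ = (-1.4089), jump to mode 1
Mode 1: guard c·x = 2.7003 hit at Δt = 0.5040 (t = 1.6550), x⁻ = (-2.7003) → reset → x⁺ = (-2.7703), jump to mode 0
Mode 0: guard c·x = -2.4100 hit at Δt = 0.9610 (t = 2.6160), x⁻ = (-2.4100) → reset → x⁺ = (-2.4321), jump to mode 3
Mode 3: flow for 0.5378 to horizon, guard not reached → x = (-1.9061)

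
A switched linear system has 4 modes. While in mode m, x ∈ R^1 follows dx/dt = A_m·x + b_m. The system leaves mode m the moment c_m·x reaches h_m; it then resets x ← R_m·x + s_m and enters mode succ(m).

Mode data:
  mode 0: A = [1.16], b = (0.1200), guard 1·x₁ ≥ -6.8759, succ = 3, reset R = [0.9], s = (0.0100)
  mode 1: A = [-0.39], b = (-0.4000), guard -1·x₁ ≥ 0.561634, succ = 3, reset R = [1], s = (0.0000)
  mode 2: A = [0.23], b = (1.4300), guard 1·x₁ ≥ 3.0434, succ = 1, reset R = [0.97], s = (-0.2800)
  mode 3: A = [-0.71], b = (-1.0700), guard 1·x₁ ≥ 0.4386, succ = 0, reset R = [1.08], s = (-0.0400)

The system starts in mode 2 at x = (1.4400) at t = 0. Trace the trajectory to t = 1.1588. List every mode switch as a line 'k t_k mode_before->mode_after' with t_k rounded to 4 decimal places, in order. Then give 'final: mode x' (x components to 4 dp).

1 0.8266 2->1
final: 1 2.2228

Mode 2: guard c·x = 3.0434 hit at Δt = 0.8266 (t = 0.8266), x⁻ = (3.0434) → reset → x⁺ = (2.6721), jump to mode 1
Mode 1: flow for 0.3322 to horizon, guard not reached → x = (2.2228)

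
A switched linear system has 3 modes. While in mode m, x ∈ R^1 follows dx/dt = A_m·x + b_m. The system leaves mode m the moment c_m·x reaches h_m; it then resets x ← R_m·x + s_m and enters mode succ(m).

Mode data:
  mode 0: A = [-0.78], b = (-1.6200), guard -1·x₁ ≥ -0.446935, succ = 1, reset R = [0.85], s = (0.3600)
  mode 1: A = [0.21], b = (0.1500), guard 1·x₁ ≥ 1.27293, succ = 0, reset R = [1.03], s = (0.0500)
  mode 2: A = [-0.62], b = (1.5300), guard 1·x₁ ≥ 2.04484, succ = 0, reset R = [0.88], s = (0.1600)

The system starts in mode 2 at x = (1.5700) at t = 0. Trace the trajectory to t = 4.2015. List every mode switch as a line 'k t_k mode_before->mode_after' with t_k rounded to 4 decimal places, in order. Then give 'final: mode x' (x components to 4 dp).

Mode 2: guard c·x = 2.0448 hit at Δt = 1.2141 (t = 1.2141), x⁻ = (2.0448) → reset → x⁺ = (1.9595), jump to mode 0
Mode 0: guard c·x = -0.4469 hit at Δt = 0.6020 (t = 1.8161), x⁻ = (0.4469) → reset → x⁺ = (0.7399), jump to mode 1
Mode 1: guard c·x = 1.2729 hit at Δt = 1.4871 (t = 3.3032), x⁻ = (1.2729) → reset → x⁺ = (1.3611), jump to mode 0
Mode 0: guard c·x = -0.4469 hit at Δt = 0.3963 (t = 3.6995), x⁻ = (0.4469) → reset → x⁺ = (0.7399), jump to mode 1
Mode 1: flow for 0.5020 to horizon, guard not reached → x = (0.9016)

1 1.2141 2->0
2 1.8161 0->1
3 3.3032 1->0
4 3.6995 0->1
final: 1 0.9016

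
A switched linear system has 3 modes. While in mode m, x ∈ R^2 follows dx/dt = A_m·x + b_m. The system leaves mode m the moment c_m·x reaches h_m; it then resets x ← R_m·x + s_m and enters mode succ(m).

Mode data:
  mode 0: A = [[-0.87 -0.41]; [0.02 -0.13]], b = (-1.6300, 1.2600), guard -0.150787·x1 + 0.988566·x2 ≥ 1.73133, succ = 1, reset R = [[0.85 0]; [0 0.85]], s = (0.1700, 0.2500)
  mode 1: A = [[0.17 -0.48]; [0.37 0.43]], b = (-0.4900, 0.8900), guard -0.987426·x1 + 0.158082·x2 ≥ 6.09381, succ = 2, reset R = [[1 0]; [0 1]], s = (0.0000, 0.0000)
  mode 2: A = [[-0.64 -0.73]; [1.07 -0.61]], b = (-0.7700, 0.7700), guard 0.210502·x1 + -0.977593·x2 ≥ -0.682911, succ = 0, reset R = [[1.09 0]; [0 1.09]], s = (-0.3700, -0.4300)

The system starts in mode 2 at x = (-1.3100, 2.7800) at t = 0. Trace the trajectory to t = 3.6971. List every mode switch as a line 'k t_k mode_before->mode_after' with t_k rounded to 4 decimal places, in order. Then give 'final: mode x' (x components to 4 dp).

Mode 2: guard c·x = -0.6829 hit at Δt = 1.1800 (t = 1.1800), x⁻ = (-2.0265, 0.2622) → reset → x⁺ = (-2.5789, -0.1442), jump to mode 0
Mode 0: guard c·x = 1.7313 hit at Δt = 1.3622 (t = 2.5422), x⁻ = (-2.3491, 1.3930) → reset → x⁺ = (-1.8268, 1.4341), jump to mode 1
Mode 1: flow for 1.1549 to horizon, guard not reached → x = (-3.9726, 2.1702)

1 1.1800 2->0
2 2.5422 0->1
final: 1 -3.9726 2.1702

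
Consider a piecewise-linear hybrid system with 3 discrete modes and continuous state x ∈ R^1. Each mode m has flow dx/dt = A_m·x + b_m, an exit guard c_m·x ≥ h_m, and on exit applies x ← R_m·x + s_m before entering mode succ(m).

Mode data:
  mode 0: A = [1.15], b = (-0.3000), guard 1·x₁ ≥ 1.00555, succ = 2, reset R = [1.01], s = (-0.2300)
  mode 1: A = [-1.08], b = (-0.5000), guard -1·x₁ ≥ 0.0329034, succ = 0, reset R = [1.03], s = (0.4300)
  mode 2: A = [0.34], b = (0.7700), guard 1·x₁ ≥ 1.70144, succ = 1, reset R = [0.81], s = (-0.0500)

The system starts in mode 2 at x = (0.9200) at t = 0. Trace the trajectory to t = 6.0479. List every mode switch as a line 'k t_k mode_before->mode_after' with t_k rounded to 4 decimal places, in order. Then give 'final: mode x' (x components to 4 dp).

Mode 2: guard c·x = 1.7014 hit at Δt = 0.6454 (t = 0.6454), x⁻ = (1.7014) → reset → x⁺ = (1.3282), jump to mode 1
Mode 1: guard c·x = 0.0329 hit at Δt = 1.3210 (t = 1.9664), x⁻ = (-0.0329) → reset → x⁺ = (0.3961), jump to mode 0
Mode 0: guard c·x = 1.0055 hit at Δt = 1.4834 (t = 3.4498), x⁻ = (1.0055) → reset → x⁺ = (0.7856), jump to mode 2
Mode 2: guard c·x = 1.7014 hit at Δt = 0.7722 (t = 4.2220), x⁻ = (1.7014) → reset → x⁺ = (1.3282), jump to mode 1
Mode 1: guard c·x = 0.0329 hit at Δt = 1.3210 (t = 5.5430), x⁻ = (-0.0329) → reset → x⁺ = (0.3961), jump to mode 0
Mode 0: flow for 0.5049 to horizon, guard not reached → x = (0.5026)

1 0.6454 2->1
2 1.9664 1->0
3 3.4498 0->2
4 4.2220 2->1
5 5.5430 1->0
final: 0 0.5026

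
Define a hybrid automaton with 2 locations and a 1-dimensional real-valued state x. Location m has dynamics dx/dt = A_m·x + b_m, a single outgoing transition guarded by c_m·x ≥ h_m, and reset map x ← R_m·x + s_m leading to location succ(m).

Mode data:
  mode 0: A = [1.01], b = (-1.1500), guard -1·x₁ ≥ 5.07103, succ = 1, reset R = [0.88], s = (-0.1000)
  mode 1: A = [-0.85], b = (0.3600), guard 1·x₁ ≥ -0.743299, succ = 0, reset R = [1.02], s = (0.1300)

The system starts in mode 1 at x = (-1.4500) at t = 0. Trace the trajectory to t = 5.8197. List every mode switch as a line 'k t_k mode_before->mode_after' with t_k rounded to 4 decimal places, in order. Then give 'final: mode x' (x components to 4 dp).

Mode 1: guard c·x = -0.7433 hit at Δt = 0.5571 (t = 0.5571), x⁻ = (-0.7433) → reset → x⁺ = (-0.6282), jump to mode 0
Mode 0: guard c·x = 5.0710 hit at Δt = 1.2445 (t = 1.8016), x⁻ = (-5.0710) → reset → x⁺ = (-4.5625), jump to mode 1
Mode 1: guard c·x = -0.7433 hit at Δt = 1.7086 (t = 3.5102), x⁻ = (-0.7433) → reset → x⁺ = (-0.6282), jump to mode 0
Mode 0: guard c·x = 5.0710 hit at Δt = 1.2445 (t = 4.7547), x⁻ = (-5.0710) → reset → x⁺ = (-4.5625), jump to mode 1
Mode 1: flow for 1.0650 to horizon, guard not reached → x = (-1.5931)

1 0.5571 1->0
2 1.8016 0->1
3 3.5102 1->0
4 4.7547 0->1
final: 1 -1.5931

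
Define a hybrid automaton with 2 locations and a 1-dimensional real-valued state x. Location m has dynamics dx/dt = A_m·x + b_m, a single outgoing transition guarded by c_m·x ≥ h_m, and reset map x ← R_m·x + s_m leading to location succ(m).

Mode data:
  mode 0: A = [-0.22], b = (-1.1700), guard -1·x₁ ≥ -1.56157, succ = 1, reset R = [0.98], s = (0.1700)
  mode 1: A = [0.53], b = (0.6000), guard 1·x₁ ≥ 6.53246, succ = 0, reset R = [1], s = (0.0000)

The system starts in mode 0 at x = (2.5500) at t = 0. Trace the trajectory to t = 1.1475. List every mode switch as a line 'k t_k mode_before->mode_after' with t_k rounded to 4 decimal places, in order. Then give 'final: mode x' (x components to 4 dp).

1 0.6102 0->1
final: 1 2.6335

Mode 0: guard c·x = -1.5616 hit at Δt = 0.6102 (t = 0.6102), x⁻ = (1.5616) → reset → x⁺ = (1.7003), jump to mode 1
Mode 1: flow for 0.5373 to horizon, guard not reached → x = (2.6335)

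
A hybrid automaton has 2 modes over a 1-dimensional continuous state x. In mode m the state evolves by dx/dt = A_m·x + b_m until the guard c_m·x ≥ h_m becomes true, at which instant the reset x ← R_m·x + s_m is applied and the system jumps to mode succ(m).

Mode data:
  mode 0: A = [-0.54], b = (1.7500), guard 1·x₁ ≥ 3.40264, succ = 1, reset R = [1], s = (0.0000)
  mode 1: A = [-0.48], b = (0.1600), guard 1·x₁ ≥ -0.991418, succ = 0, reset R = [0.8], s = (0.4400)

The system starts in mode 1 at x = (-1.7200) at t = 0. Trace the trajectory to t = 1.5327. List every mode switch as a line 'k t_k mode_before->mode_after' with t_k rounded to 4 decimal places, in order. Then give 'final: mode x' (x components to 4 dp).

1 0.9130 1->0
final: 0 0.6690

Mode 1: guard c·x = -0.9914 hit at Δt = 0.9130 (t = 0.9130), x⁻ = (-0.9914) → reset → x⁺ = (-0.3531), jump to mode 0
Mode 0: flow for 0.6197 to horizon, guard not reached → x = (0.6690)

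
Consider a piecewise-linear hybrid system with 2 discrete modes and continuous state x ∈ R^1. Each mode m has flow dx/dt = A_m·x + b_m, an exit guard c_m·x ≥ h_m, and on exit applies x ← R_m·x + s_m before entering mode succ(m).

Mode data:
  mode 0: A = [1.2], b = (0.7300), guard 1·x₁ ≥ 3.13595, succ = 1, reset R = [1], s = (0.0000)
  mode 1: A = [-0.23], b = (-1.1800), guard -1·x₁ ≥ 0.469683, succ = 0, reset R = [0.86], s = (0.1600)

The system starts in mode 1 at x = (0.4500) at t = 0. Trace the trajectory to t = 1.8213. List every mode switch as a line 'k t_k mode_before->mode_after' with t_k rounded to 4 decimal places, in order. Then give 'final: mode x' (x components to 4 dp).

1 0.7830 1->0
final: 0 0.6584

Mode 1: guard c·x = 0.4697 hit at Δt = 0.7830 (t = 0.7830), x⁻ = (-0.4697) → reset → x⁺ = (-0.2439), jump to mode 0
Mode 0: flow for 1.0383 to horizon, guard not reached → x = (0.6584)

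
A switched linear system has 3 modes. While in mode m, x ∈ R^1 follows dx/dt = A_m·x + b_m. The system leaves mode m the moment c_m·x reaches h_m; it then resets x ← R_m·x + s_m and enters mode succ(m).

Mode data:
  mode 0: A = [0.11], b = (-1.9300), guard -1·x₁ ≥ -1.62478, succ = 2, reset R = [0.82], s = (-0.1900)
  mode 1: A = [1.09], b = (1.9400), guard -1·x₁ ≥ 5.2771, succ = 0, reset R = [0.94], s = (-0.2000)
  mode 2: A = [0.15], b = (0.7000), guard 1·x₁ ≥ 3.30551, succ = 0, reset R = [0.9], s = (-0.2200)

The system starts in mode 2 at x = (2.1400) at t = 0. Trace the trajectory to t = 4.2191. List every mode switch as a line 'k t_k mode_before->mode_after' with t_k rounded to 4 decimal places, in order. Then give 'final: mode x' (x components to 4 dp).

Mode 2: guard c·x = 3.3055 hit at Δt = 1.0537 (t = 1.0537), x⁻ = (3.3055) → reset → x⁺ = (2.7550), jump to mode 0
Mode 0: guard c·x = -1.6248 hit at Δt = 0.6694 (t = 1.7231), x⁻ = (1.6248) → reset → x⁺ = (1.1423), jump to mode 2
Mode 2: guard c·x = 3.3055 hit at Δt = 2.1103 (t = 3.8334), x⁻ = (3.3055) → reset → x⁺ = (2.7550), jump to mode 0
Mode 0: flow for 0.3857 to horizon, guard not reached → x = (2.1140)

1 1.0537 2->0
2 1.7231 0->2
3 3.8334 2->0
final: 0 2.1140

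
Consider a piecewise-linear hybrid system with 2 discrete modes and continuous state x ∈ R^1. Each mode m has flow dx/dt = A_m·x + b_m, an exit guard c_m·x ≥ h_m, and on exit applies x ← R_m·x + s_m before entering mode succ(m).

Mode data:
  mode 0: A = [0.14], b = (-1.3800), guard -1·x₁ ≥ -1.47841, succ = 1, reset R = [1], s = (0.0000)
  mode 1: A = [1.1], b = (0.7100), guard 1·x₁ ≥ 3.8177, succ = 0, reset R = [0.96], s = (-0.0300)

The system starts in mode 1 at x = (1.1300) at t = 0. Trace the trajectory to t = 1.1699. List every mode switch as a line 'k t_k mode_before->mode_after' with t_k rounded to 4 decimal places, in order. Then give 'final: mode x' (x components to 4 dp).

Mode 1: guard c·x = 3.8177 hit at Δt = 0.8380 (t = 0.8380), x⁻ = (3.8177) → reset → x⁺ = (3.6350), jump to mode 0
Mode 0: flow for 0.3319 to horizon, guard not reached → x = (3.3391)

1 0.8380 1->0
final: 0 3.3391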